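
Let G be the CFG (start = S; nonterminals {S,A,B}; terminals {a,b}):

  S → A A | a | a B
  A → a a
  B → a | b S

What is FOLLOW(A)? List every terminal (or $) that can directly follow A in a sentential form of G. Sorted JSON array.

FIRST sets, iterate to fixpoint:
[1]
  A via A→a a: +{a}
  B via B→a: +{a}
  B via B→b S: +{b}
  S via S→A A: +{a}
  S: {a}  A: {a}  B: {a,b}
[2] (no change)
  S: {a}  A: {a}  B: {a,b}

Compute FOLLOW by fixpoint:
FOLLOW(S) := {$}
pass 1:
  S→A A: FOLLOW(A) ⊇ FIRST(A) = {a}; new: +{a}
  S→A A: FOLLOW(A) ⊇ FOLLOW(S) ⊇ {$}; new: +{$}
  S→a B: FOLLOW(B) ⊇ FOLLOW(S) ⊇ {$}; new: +{$}
  S: {$}  A: {$,a}  B: {$}
pass 2: done
  S: {$}  A: {$,a}  B: {$}

FOLLOW(A) = ["$", "a"]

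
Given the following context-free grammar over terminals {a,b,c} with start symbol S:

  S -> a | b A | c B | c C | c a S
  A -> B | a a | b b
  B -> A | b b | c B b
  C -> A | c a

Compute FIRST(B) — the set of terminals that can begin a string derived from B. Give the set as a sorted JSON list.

FIRST iteration:
round 1:
  A via A→a a: +{a}
  A via A→b b: +{b}
  B via B→A: +{a,b}
  B via B→c B b: +{c}
  C via C→A: +{a,b}
  C via C→c a: +{c}
  S via S→a: +{a}
  S via S→b A: +{b}
  S via S→c B: +{c}
  FIRST[S]={a,b,c}  FIRST[A]={a,b}  FIRST[B]={a,b,c}  FIRST[C]={a,b,c}
round 2:
  A via A→B: +{c}
  FIRST[S]={a,b,c}  FIRST[A]={a,b,c}  FIRST[B]={a,b,c}  FIRST[C]={a,b,c}
round 3: (stable)
  FIRST[S]={a,b,c}  FIRST[A]={a,b,c}  FIRST[B]={a,b,c}  FIRST[C]={a,b,c}

FIRST(B) = ["a", "b", "c"]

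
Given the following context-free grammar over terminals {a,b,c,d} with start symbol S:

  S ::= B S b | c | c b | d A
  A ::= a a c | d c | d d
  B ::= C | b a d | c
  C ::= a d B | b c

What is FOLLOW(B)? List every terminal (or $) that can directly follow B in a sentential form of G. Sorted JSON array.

FIRST iteration:
iter 1:
  A via A→a a c: +{a}
  A via A→d c: +{d}
  B via B→b a d: +{b}
  B via B→c: +{c}
  C via C→a d B: +{a}
  C via C→b c: +{b}
  S via S→B S b: +{b,c}
  S via S→d A: +{d}
  FIRST[S]={b,c,d}  FIRST[A]={a,d}  FIRST[B]={b,c}  FIRST[C]={a,b}
iter 2:
  B via B→C: +{a}
  S via S→B S b: +{a}
  FIRST[S]={a,b,c,d}  FIRST[A]={a,d}  FIRST[B]={a,b,c}  FIRST[C]={a,b}
iter 3: — fixpoint
  FIRST[S]={a,b,c,d}  FIRST[A]={a,d}  FIRST[B]={a,b,c}  FIRST[C]={a,b}

Compute FOLLOW by fixpoint:
FOLLOW(S) := {$}
round 1:
  S→B S b: FOLLOW(B) ⊇ FIRST(S) = {a,b,c,d}; new: +{a,b,c,d}
  S→B S b: FOLLOW(S) ⊇ FIRST(b) = {b}; new: +{b}
  S→d A: FOLLOW(A) ⊇ FOLLOW(S) ⊇ {$,b}; new: +{$,b}
  S: {$,b}  A: {$,b}  B: {a,b,c,d}  C: {}
round 2:
  B→C: FOLLOW(C) ⊇ FOLLOW(B) ⊇ {a,b,c,d}; new: +{a,b,c,d}
  S: {$,b}  A: {$,b}  B: {a,b,c,d}  C: {a,b,c,d}
round 3: (stable)
  S: {$,b}  A: {$,b}  B: {a,b,c,d}  C: {a,b,c,d}

FOLLOW(B) = ["a", "b", "c", "d"]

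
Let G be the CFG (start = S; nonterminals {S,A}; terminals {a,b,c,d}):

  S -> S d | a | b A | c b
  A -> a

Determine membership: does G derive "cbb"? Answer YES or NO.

CNF form of G:
  S -> S T0 | T1 A | T2 T1 | a
  A -> a
  T0 -> d
  T1 -> b
  T2 -> c

Fill CYK table bottom-up:
  T[0,0] 'c' = {T2}  orig:{}
  T[1,1] 'b' = {T1}  orig:{}
  T[2,2] 'b' = {T1}  orig:{}
  T[0,1] 'cb' = {S}
  T[1,2] 'bb' = ∅
  T[0,2] 'cbb' = ∅

S ∉ T[0,2] ⇒ NO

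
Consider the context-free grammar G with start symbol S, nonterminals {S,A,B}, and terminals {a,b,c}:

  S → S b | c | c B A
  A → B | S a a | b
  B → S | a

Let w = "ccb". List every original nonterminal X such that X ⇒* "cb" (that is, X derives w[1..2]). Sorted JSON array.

Convert to CNF:
  S -> S T1 | T2 X6 | c
  A -> S T1 | S X3 | T2 X4 | a | b | c
  B -> S T1 | T2 X5 | a | c
  T0 -> a
  T1 -> b
  T2 -> c
  X3 -> T0 T0
  X4 -> B A
  X5 -> B A
  X6 -> B A

CYK fill, restricted to cells inside w[1..2]:
  cell(1,1) c: {A,B,S,T2}  orig:{A,B,S}
  cell(2,2) b: {A,T1}  orig:{A}
  cell(1,2) cb: {A,B,S,X4,X5,X6}  orig:{A,B,S}

Original NTs in T[1,2] deriving "cb": ["A", "B", "S"]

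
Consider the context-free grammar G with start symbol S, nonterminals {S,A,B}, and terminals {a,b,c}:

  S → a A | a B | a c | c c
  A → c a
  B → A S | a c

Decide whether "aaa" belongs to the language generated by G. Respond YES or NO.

Convert to CNF:
  S -> T0 T0 | T1 A | T1 B | T1 T0
  A -> T0 T1
  B -> A S | T1 T0
  T0 -> c
  T1 -> a

CYK fill:
  T[0,0] 'a' = {T1}  orig:{}
  T[1,1] 'a' = {T1}  orig:{}
  T[2,2] 'a' = {T1}  orig:{}
  T[0,1] 'aa' = ∅
  T[1,2] 'aa' = ∅
  T[0,2] 'aaa' = ∅

S ∉ T[0,2] ⇒ NO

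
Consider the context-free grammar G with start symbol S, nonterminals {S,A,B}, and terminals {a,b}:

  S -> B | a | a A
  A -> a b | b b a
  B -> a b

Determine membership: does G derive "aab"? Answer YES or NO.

CNF form of G:
  S -> T0 A | T0 T1 | a
  A -> T0 T1 | T1 X2
  B -> T0 T1
  T0 -> a
  T1 -> b
  X2 -> T1 T0

Fill CYK table bottom-up:
  cell(0,0) a: {S,T0}  orig:{S}
  cell(1,1) a: {S,T0}  orig:{S}
  cell(2,2) b: {T1}  orig:{}
  cell(0,1) aa: ∅
  cell(1,2) ab: {A,B,S}
  cell(0,2) aab: {S}

S ∈ T[0,2] ⇒ YES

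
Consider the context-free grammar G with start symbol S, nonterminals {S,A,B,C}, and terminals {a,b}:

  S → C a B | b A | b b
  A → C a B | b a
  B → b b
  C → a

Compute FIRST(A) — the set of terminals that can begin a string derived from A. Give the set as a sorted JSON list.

FIRST sets, iterate to fixpoint:
[1]
  A via A→b a: +{b}
  B via B→b b: +{b}
  C via C→a: +{a}
  S via S→C a B: +{a}
  S via S→b A: +{b}
  FIRST(S)={a,b}  FIRST(A)={b}  FIRST(B)={b}  FIRST(C)={a}
[2]
  A via A→C a B: +{a}
  FIRST(S)={a,b}  FIRST(A)={a,b}  FIRST(B)={b}  FIRST(C)={a}
[3] (no change)
  FIRST(S)={a,b}  FIRST(A)={a,b}  FIRST(B)={b}  FIRST(C)={a}

FIRST(A) = ["a", "b"]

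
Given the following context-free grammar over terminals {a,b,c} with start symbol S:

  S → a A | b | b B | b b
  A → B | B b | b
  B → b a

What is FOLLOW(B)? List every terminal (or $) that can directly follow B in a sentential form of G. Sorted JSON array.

FIRST sets, iterate to fixpoint:
[1]
  A via A→b: +{b}
  B via B→b a: +{b}
  S via S→a A: +{a}
  S via S→b: +{b}
  FIRST[S]={a,b}  FIRST[A]={b}  FIRST[B]={b}
[2] — fixpoint
  FIRST[S]={a,b}  FIRST[A]={b}  FIRST[B]={b}

FOLLOW iteration:
FOLLOW(S) := {$}
pass 1:
  A→B b: FOLLOW(B) ⊇ FIRST(b) = {b}; new: +{b}
  S→a A: FOLLOW(A) ⊇ FOLLOW(S) ⊇ {$}; new: +{$}
  S→b B: FOLLOW(B) ⊇ FOLLOW(S) ⊇ {$}; new: +{$}
  S: {$}  A: {$}  B: {$,b}
pass 2: — fixpoint
  S: {$}  A: {$}  B: {$,b}

FOLLOW(B) = ["$", "b"]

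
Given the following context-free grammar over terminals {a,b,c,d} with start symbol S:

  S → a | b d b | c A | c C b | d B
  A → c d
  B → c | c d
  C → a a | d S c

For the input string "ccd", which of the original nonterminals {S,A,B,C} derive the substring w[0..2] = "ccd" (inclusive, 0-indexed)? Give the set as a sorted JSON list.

Convert to CNF:
  S -> T0 A | T0 X6 | T1 B | T3 X5 | a
  A -> T0 T1
  B -> T0 T1 | c
  C -> T1 X4 | T2 T2
  T0 -> c
  T1 -> d
  T2 -> a
  T3 -> b
  X4 -> S T0
  X5 -> T1 T3
  X6 -> C T3

Fill CYK table bottom-up (cells [i..j] with 0 ≤ i ≤ j ≤ 2 only):
  T[0,0] 'c' = {B,T0}  orig:{B}
  T[1,1] 'c' = {B,T0}  orig:{B}
  T[2,2] 'd' = {T1}  orig:{}
  T[0,1] 'cc' = ∅
  T[1,2] 'cd' = {A,B}
  T[0,2] 'ccd' = {S}

Original NTs in T[0,2] deriving "ccd": ["S"]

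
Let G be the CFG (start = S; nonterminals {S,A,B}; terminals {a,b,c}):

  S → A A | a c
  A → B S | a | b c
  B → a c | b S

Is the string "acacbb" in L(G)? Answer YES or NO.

Convert to CNF:
  S -> A A | T2 T1
  A -> B S | T0 T1 | a
  B -> T0 S | T2 T1
  T0 -> b
  T1 -> c
  T2 -> a

Fill CYK table bottom-up:
  T[0,0] 'a' = {A,T2}  orig:{A}
  T[1,1] 'c' = {T1}  orig:{}
  T[2,2] 'a' = {A,T2}  orig:{A}
  T[3,3] 'c' = {T1}  orig:{}
  T[4,4] 'b' = {T0}  orig:{}
  T[5,5] 'b' = {T0}  orig:{}
  T[0,1] 'ac' = {B,S}
  T[1,2] 'ca' = ∅
  T[2,3] 'ac' = {B,S}
  T[3,4] 'cb' = ∅
  T[4,5] 'bb' = ∅
  T[0,2] 'aca' = ∅
  T[1,3] 'cac' = ∅
  T[2,4] 'acb' = ∅
  T[3,5] 'cbb' = ∅
  T[0,3] 'acac' = {A}
  T[1,4] 'cacb' = ∅
  T[2,5] 'acbb' = ∅
  T[0,4] 'acacb' = ∅
  T[1,5] 'cacbb' = ∅
  T[0,5] 'acacbb' = ∅

S ∉ T[0,5] ⇒ NO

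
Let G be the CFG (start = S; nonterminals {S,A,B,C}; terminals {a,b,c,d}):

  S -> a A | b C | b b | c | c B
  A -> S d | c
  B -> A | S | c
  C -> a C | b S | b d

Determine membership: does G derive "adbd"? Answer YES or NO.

CNF form of G:
  S -> T1 A | T2 C | T2 T2 | T3 B | c
  A -> S T0 | c
  B -> S T0 | T1 A | T2 C | T2 T2 | T3 B | c
  C -> T1 C | T2 S | T2 T0
  T0 -> d
  T1 -> a
  T2 -> b
  T3 -> c

CYK fill:
  T[0,0] 'a' = {T1}  orig:{}
  T[1,1] 'd' = {T0}  orig:{}
  T[2,2] 'b' = {T2}  orig:{}
  T[3,3] 'd' = {T0}  orig:{}
  T[0,1] 'ad' = ∅
  T[1,2] 'db' = ∅
  T[2,3] 'bd' = {C}
  T[0,2] 'adb' = ∅
  T[1,3] 'dbd' = ∅
  T[0,3] 'adbd' = ∅

S ∉ T[0,3] ⇒ NO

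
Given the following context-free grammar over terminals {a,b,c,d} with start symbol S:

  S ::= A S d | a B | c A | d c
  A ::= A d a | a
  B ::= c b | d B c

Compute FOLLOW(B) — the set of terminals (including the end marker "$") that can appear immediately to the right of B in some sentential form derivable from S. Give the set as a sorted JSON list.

FIRST iteration:
pass 1:
  A via A→a: +{a}
  B via B→c b: +{c}
  B via B→d B c: +{d}
  S via S→A S d: +{a}
  S via S→c A: +{c}
  S via S→d c: +{d}
  S: {a,c,d}  A: {a}  B: {c,d}
pass 2: (no change)
  S: {a,c,d}  A: {a}  B: {c,d}

FOLLOW iteration:
initialize: $ ∈ FOLLOW(S)
pass 1:
  A→A d a: FOLLOW(A) ⊇ FIRST(d) = {d}; new: +{d}
  B→d B c: FOLLOW(B) ⊇ FIRST(c) = {c}; new: +{c}
  S→A S d: FOLLOW(A) ⊇ FIRST(S) = {a,c,d}; new: +{a,c}
  S→A S d: FOLLOW(S) ⊇ FIRST(d) = {d}; new: +{d}
  S→a B: FOLLOW(B) ⊇ FOLLOW(S) ⊇ {$,d}; new: +{$,d}
  S→c A: FOLLOW(A) ⊇ FOLLOW(S) ⊇ {$,d}; new: +{$}
  FOLLOW(S)={$,d}  FOLLOW(A)={$,a,c,d}  FOLLOW(B)={$,c,d}
pass 2: done
  FOLLOW(S)={$,d}  FOLLOW(A)={$,a,c,d}  FOLLOW(B)={$,c,d}

FOLLOW(B) = ["$", "c", "d"]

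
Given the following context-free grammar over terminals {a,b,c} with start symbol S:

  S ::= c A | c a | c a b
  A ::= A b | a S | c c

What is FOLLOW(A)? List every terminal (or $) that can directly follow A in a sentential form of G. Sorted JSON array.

FIRST iteration:
pass 1:
  A via A→a S: +{a}
  A via A→c c: +{c}
  S via S→c A: +{c}
  FIRST[S]={c}  FIRST[A]={a,c}
pass 2: — fixpoint
  FIRST[S]={c}  FIRST[A]={a,c}

FOLLOW sets:
FOLLOW(S) := {$}
pass 1:
  A→A b: FOLLOW(A) ⊇ FIRST(b) = {b}; new: +{b}
  A→a S: FOLLOW(S) ⊇ FOLLOW(A) ⊇ {b}; new: +{b}
  S→c A: FOLLOW(A) ⊇ FOLLOW(S) ⊇ {$,b}; new: +{$}
  FOLLOW[S]={$,b}  FOLLOW[A]={$,b}
pass 2: (no change)
  FOLLOW[S]={$,b}  FOLLOW[A]={$,b}

FOLLOW(A) = ["$", "b"]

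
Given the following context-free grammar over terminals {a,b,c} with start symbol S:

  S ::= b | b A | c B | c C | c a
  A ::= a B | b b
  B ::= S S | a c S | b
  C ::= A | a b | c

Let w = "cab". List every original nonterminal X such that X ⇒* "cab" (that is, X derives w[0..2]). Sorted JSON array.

Convert to CNF:
  S -> T1 A | T2 B | T2 C | T2 T0 | b
  A -> T0 B | T1 T1
  B -> S S | T0 X3 | b
  C -> T0 B | T0 T1 | T1 T1 | c
  T0 -> a
  T1 -> b
  T2 -> c
  X3 -> T2 S

Fill CYK table bottom-up — only the sub-triangle for w[0..2]:
  T[0,0] 'c' = {C,T2}  orig:{C}
  T[1,1] 'a' = {T0}  orig:{}
  T[2,2] 'b' = {B,S,T1}  orig:{B,S}
  T[0,1] 'ca' = {S}
  T[1,2] 'ab' = {A,C}
  T[0,2] 'cab' = {B,S}

Original NTs in T[0,2] deriving "cab": ["B", "S"]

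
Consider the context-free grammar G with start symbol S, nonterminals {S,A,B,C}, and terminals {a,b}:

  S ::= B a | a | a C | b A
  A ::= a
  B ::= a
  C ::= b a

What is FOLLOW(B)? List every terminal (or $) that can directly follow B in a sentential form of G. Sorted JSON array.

FIRST iteration:
[1]
  A via A→a: +{a}
  B via B→a: +{a}
  C via C→b a: +{b}
  S via S→B a: +{a}
  S via S→b A: +{b}
  FIRST(S)={a,b}  FIRST(A)={a}  FIRST(B)={a}  FIRST(C)={b}
[2] (no change)
  FIRST(S)={a,b}  FIRST(A)={a}  FIRST(B)={a}  FIRST(C)={b}

FOLLOW iteration:
initialize: $ ∈ FOLLOW(S)
pass 1:
  S→B a: FOLLOW(B) ⊇ FIRST(a) = {a}; new: +{a}
  S→a C: FOLLOW(C) ⊇ FOLLOW(S) ⊇ {$}; new: +{$}
  S→b A: FOLLOW(A) ⊇ FOLLOW(S) ⊇ {$}; new: +{$}
  S: {$}  A: {$}  B: {a}  C: {$}
pass 2: (stable)
  S: {$}  A: {$}  B: {a}  C: {$}

FOLLOW(B) = ["a"]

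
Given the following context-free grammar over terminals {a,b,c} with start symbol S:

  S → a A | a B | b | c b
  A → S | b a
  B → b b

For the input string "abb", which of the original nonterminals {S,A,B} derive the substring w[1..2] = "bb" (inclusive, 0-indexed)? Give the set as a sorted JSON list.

CNF form of G:
  S -> T0 A | T0 B | T2 T1 | b
  A -> T0 A | T0 B | T1 T0 | T2 T1 | b
  B -> T1 T1
  T0 -> a
  T1 -> b
  T2 -> c

CYK table (by increasing span), restricted to cells inside w[1..2]:
  T[1,1] 'b' = {A,S,T1}  orig:{A,S}
  T[2,2] 'b' = {A,S,T1}  orig:{A,S}
  T[1,2] 'bb' = {B}

Original NTs in T[1,2] deriving "bb": ["B"]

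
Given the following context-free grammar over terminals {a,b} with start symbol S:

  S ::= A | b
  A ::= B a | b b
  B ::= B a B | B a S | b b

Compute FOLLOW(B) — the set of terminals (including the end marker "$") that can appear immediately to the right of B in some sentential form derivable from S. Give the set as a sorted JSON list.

Compute FIRST by fixpoint:
round 1:
  A via A→b b: +{b}
  B via B→b b: +{b}
  S via S→A: +{b}
  FIRST(S)={b}  FIRST(A)={b}  FIRST(B)={b}
round 2: (no change)
  FIRST(S)={b}  FIRST(A)={b}  FIRST(B)={b}

Compute FOLLOW by fixpoint:
initialize: $ ∈ FOLLOW(S)
[1]
  A→B a: FOLLOW(B) ⊇ FIRST(a) = {a}; new: +{a}
  B→B a S: FOLLOW(S) ⊇ FOLLOW(B) ⊇ {a}; new: +{a}
  S→A: FOLLOW(A) ⊇ FOLLOW(S) ⊇ {$,a}; new: +{$,a}
  FOLLOW(S)={$,a}  FOLLOW(A)={$,a}  FOLLOW(B)={a}
[2] done
  FOLLOW(S)={$,a}  FOLLOW(A)={$,a}  FOLLOW(B)={a}

FOLLOW(B) = ["a"]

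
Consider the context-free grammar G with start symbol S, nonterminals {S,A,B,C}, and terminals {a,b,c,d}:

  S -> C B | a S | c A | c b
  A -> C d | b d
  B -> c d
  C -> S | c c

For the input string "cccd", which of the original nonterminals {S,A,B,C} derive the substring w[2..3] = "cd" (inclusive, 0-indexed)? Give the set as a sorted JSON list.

CNF form of G:
  S -> C B | T2 A | T2 T1 | T3 S
  A -> C T0 | T1 T0
  B -> T2 T0
  C -> C B | T2 A | T2 T1 | T2 T2 | T3 S
  T0 -> d
  T1 -> b
  T2 -> c
  T3 -> a

Fill CYK table bottom-up — only the sub-triangle for w[2..3]:
  T[2,2] 'c' = {T2}  orig:{}
  T[3,3] 'd' = {T0}  orig:{}
  T[2,3] 'cd' = {B}

Original NTs in T[2,3] deriving "cd": ["B"]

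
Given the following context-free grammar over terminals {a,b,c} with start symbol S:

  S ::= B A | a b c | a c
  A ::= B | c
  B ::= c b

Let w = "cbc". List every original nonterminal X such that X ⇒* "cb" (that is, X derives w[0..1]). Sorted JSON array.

CNF form of G:
  S -> B A | T2 T0 | T2 X3
  A -> T0 T1 | c
  B -> T0 T1
  T0 -> c
  T1 -> b
  T2 -> a
  X3 -> T1 T0

Fill CYK table bottom-up (cells [i..j] with 0 ≤ i ≤ j ≤ 1 only):
  cell(0,0) c: {A,T0}  orig:{A}
  cell(1,1) b: {T1}  orig:{}
  cell(0,1) cb: {A,B}

Original NTs in T[0,1] deriving "cb": ["A", "B"]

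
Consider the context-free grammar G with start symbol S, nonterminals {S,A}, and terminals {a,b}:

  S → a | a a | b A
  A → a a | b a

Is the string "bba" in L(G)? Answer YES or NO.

Convert to CNF:
  S -> T0 T0 | T1 A | a
  A -> T0 T0 | T1 T0
  T0 -> a
  T1 -> b

CYK table (by increasing span):
  cell(0,0) b: {T1}  orig:{}
  cell(1,1) b: {T1}  orig:{}
  cell(2,2) a: {S,T0}  orig:{S}
  cell(0,1) bb: ∅
  cell(1,2) ba: {A}
  cell(0,2) bba: {S}

S ∈ T[0,2] ⇒ YES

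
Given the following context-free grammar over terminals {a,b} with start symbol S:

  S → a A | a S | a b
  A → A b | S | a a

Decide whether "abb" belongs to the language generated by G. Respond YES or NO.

Convert to CNF:
  S -> T1 A | T1 S | T1 T0
  A -> A T0 | T1 A | T1 S | T1 T0 | T1 T1
  T0 -> b
  T1 -> a

Fill CYK table bottom-up:
  [0..0]={T1}  "a"  orig:{}
  [1..1]={T0}  "b"  orig:{}
  [2..2]={T0}  "b"  orig:{}
  [0..1]={A,S}  "ab"
  [1..2]=∅  "bb"
  [0..2]={A}  "abb"

S ∉ T[0,2] ⇒ NO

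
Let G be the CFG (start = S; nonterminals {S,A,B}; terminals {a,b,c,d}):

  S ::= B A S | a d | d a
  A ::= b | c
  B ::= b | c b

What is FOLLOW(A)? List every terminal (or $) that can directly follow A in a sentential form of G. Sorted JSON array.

FIRST sets, iterate to fixpoint:
pass 1:
  A via A→b: +{b}
  A via A→c: +{c}
  B via B→b: +{b}
  B via B→c b: +{c}
  S via S→B A S: +{b,c}
  S via S→a d: +{a}
  S via S→d a: +{d}
  FIRST[S]={a,b,c,d}  FIRST[A]={b,c}  FIRST[B]={b,c}
pass 2: (stable)
  FIRST[S]={a,b,c,d}  FIRST[A]={b,c}  FIRST[B]={b,c}

FOLLOW iteration:
initialize: $ ∈ FOLLOW(S)
pass 1:
  S→B A S: FOLLOW(B) ⊇ FIRST(A) = {b,c}; new: +{b,c}
  S→B A S: FOLLOW(A) ⊇ FIRST(S) = {a,b,c,d}; new: +{a,b,c,d}
  FOLLOW(S)={$}  FOLLOW(A)={a,b,c,d}  FOLLOW(B)={b,c}
pass 2: (no change)
  FOLLOW(S)={$}  FOLLOW(A)={a,b,c,d}  FOLLOW(B)={b,c}

FOLLOW(A) = ["a", "b", "c", "d"]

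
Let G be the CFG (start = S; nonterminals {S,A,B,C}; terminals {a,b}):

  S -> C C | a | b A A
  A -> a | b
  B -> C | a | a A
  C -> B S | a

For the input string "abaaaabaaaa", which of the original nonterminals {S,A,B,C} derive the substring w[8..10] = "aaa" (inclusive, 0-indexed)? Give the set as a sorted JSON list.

CNF form of G:
  S -> C C | T1 X2 | a
  A -> a | b
  B -> B S | T0 A | a
  C -> B S | a
  T0 -> a
  T1 -> b
  X2 -> A A

CYK fill, restricted to cells inside w[8..10]:
  cell(8,8) a: {A,B,C,S,T0}  orig:{A,B,C,S}
  cell(9,9) a: {A,B,C,S,T0}  orig:{A,B,C,S}
  cell(10,10) a: {A,B,C,S,T0}  orig:{A,B,C,S}
  cell(8,9) aa: {B,C,S,X2}  orig:{B,C,S}
  cell(9,10) aa: {B,C,S,X2}  orig:{B,C,S}
  cell(8,10) aaa: {B,C,S}

Original NTs in T[8,10] deriving "aaa": ["B", "C", "S"]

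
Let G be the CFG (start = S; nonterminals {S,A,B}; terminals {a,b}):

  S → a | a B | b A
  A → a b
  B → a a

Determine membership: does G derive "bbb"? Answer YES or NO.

Convert to CNF:
  S -> T0 B | T1 A | a
  A -> T0 T1
  B -> T0 T0
  T0 -> a
  T1 -> b

CYK fill:
  [0..0]={T1}  "b"  orig:{}
  [1..1]={T1}  "b"  orig:{}
  [2..2]={T1}  "b"  orig:{}
  [0..1]=∅  "bb"
  [1..2]=∅  "bb"
  [0..2]=∅  "bbb"

S ∉ T[0,2] ⇒ NO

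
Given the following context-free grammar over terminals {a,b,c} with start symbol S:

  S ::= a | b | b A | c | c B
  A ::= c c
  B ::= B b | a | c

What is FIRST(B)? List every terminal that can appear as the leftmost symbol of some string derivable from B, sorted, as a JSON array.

FIRST iteration:
pass 1:
  A via A→c c: +{c}
  B via B→a: +{a}
  B via B→c: +{c}
  S via S→a: +{a}
  S via S→b: +{b}
  S via S→c: +{c}
  S: {a,b,c}  A: {c}  B: {a,c}
pass 2: (stable)
  S: {a,b,c}  A: {c}  B: {a,c}

FIRST(B) = ["a", "c"]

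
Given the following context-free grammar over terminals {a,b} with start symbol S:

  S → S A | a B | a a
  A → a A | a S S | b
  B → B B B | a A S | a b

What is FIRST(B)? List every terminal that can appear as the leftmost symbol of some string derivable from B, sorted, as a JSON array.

FIRST sets, iterate to fixpoint:
iter 1:
  A via A→a A: +{a}
  A via A→b: +{b}
  B via B→a A S: +{a}
  S via S→a B: +{a}
  FIRST[S]={a}  FIRST[A]={a,b}  FIRST[B]={a}
iter 2: done
  FIRST[S]={a}  FIRST[A]={a,b}  FIRST[B]={a}

FIRST(B) = ["a"]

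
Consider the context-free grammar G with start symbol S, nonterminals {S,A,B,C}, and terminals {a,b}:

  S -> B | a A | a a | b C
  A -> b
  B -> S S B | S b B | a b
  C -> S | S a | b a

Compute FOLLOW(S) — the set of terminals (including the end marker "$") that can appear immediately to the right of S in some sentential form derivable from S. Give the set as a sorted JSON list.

FIRST iteration:
pass 1:
  A via A→b: +{b}
  B via B→a b: +{a}
  C via C→b a: +{b}
  S via S→B: +{a}
  S via S→b C: +{b}
  S: {a,b}  A: {b}  B: {a}  C: {b}
pass 2:
  B via B→S S B: +{b}
  C via C→S: +{a}
  S: {a,b}  A: {b}  B: {a,b}  C: {a,b}
pass 3: (no change)
  S: {a,b}  A: {b}  B: {a,b}  C: {a,b}

FOLLOW sets:
FOLLOW(S) := {$}
iter 1:
  B→S S B: FOLLOW(S) ⊇ FIRST(S) = {a,b}; new: +{a,b}
  S→B: FOLLOW(B) ⊇ FOLLOW(S) ⊇ {$,a,b}; new: +{$,a,b}
  S→a A: FOLLOW(A) ⊇ FOLLOW(S) ⊇ {$,a,b}; new: +{$,a,b}
  S→b C: FOLLOW(C) ⊇ FOLLOW(S) ⊇ {$,a,b}; new: +{$,a,b}
  FOLLOW[S]={$,a,b}  FOLLOW[A]={$,a,b}  FOLLOW[B]={$,a,b}  FOLLOW[C]={$,a,b}
iter 2: (no change)
  FOLLOW[S]={$,a,b}  FOLLOW[A]={$,a,b}  FOLLOW[B]={$,a,b}  FOLLOW[C]={$,a,b}

FOLLOW(S) = ["$", "a", "b"]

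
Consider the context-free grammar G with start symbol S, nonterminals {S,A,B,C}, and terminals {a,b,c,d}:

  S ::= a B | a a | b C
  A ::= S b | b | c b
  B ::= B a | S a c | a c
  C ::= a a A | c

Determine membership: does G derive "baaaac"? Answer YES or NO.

Convert to CNF:
  S -> T0 C | T2 B | T2 T2
  A -> S T0 | T1 T0 | b
  B -> B T2 | S X3 | T2 T1
  C -> T2 X4 | c
  T0 -> b
  T1 -> c
  T2 -> a
  X3 -> T2 T1
  X4 -> T2 A

CYK fill:
  [0..0]={A,T0}  "b"  orig:{A}
  [1..1]={T2}  "a"  orig:{}
  [2..2]={T2}  "a"  orig:{}
  [3..3]={T2}  "a"  orig:{}
  [4..4]={T2}  "a"  orig:{}
  [5..5]={C,T1}  "c"  orig:{C}
  [0..1]=∅  "ba"
  [1..2]={S}  "aa"
  [2..3]={S}  "aa"
  [3..4]={S}  "aa"
  [4..5]={B,X3}  "ac"  orig:{B}
  [0..2]=∅  "baa"
  [1..3]=∅  "aaa"
  [2..4]=∅  "aaa"
  [3..5]={S}  "aac"
  [0..3]=∅  "baaa"
  [1..4]=∅  "aaaa"
  [2..5]={B}  "aaac"
  [0..4]=∅  "baaaa"
  [1..5]={S}  "aaaac"
  [0..5]=∅  "baaaac"

S ∉ T[0,5] ⇒ NO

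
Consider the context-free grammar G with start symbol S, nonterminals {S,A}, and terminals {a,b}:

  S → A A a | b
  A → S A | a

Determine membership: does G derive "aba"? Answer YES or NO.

Convert to CNF:
  S -> A X1 | b
  A -> S A | a
  T0 -> a
  X1 -> A T0

Fill CYK table bottom-up:
  [0..0]={A,T0}  "a"  orig:{A}
  [1..1]={S}  "b"
  [2..2]={A,T0}  "a"  orig:{A}
  [0..1]=∅  "ab"
  [1..2]={A}  "ba"
  [0..2]=∅  "aba"

S ∉ T[0,2] ⇒ NO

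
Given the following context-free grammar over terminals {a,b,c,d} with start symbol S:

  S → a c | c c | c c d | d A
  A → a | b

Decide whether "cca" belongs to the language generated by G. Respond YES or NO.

Convert to CNF:
  S -> T0 T1 | T1 T1 | T1 X3 | T2 A
  A -> a | b
  T0 -> a
  T1 -> c
  T2 -> d
  X3 -> T1 T2

Fill CYK table bottom-up:
  T[0,0] 'c' = {T1}  orig:{}
  T[1,1] 'c' = {T1}  orig:{}
  T[2,2] 'a' = {A,T0}  orig:{A}
  T[0,1] 'cc' = {S}
  T[1,2] 'ca' = ∅
  T[0,2] 'cca' = ∅

S ∉ T[0,2] ⇒ NO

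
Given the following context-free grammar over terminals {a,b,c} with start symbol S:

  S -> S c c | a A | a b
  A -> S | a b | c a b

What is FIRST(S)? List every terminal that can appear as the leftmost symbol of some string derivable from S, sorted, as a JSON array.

FIRST sets, iterate to fixpoint:
iter 1:
  A via A→a b: +{a}
  A via A→c a b: +{c}
  S via S→a A: +{a}
  FIRST(S)={a}  FIRST(A)={a,c}
iter 2: — fixpoint
  FIRST(S)={a}  FIRST(A)={a,c}

FIRST(S) = ["a"]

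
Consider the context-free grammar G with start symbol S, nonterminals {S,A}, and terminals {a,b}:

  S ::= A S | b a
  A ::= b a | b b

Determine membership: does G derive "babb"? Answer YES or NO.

Convert to CNF:
  S -> A S | T0 T1
  A -> T0 T0 | T0 T1
  T0 -> b
  T1 -> a

CYK fill:
  cell(0,0) b: {T0}  orig:{}
  cell(1,1) a: {T1}  orig:{}
  cell(2,2) b: {T0}  orig:{}
  cell(3,3) b: {T0}  orig:{}
  cell(0,1) ba: {A,S}
  cell(1,2) ab: ∅
  cell(2,3) bb: {A}
  cell(0,2) bab: ∅
  cell(1,3) abb: ∅
  cell(0,3) babb: ∅

S ∉ T[0,3] ⇒ NO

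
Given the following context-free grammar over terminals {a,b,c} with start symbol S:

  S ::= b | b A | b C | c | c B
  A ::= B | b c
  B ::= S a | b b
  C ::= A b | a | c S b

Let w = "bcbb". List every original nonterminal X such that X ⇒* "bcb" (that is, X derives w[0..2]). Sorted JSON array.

Convert to CNF:
  S -> T1 A | T1 C | T2 B | b | c
  A -> S T0 | T1 T1 | T1 T2
  B -> S T0 | T1 T1
  C -> A T1 | T2 X3 | a
  T0 -> a
  T1 -> b
  T2 -> c
  X3 -> S T1

CYK table (by increasing span) — only the sub-triangle for w[0..2]:
  cell(0,0) b: {S,T1}  orig:{S}
  cell(1,1) c: {S,T2}  orig:{S}
  cell(2,2) b: {S,T1}  orig:{S}
  cell(0,1) bc: {A}
  cell(1,2) cb: {X3}  orig:{}
  cell(0,2) bcb: {C}

Original NTs in T[0,2] deriving "bcb": ["C"]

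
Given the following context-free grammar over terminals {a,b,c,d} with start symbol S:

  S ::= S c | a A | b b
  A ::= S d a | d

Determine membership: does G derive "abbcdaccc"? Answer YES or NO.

CNF form of G:
  S -> S T2 | T1 A | T3 T3
  A -> S X4 | d
  T0 -> d
  T1 -> a
  T2 -> c
  T3 -> b
  X4 -> T0 T1

Fill CYK table bottom-up:
  [0..0]={T1}  "a"  orig:{}
  [1..1]={T3}  "b"  orig:{}
  [2..2]={T3}  "b"  orig:{}
  [3..3]={T2}  "c"  orig:{}
  [4..4]={A,T0}  "d"  orig:{A}
  [5..5]={T1}  "a"  orig:{}
  [6..6]={T2}  "c"  orig:{}
  [7..7]={T2}  "c"  orig:{}
  [8..8]={T2}  "c"  orig:{}
  [0..1]=∅  "ab"
  [1..2]={S}  "bb"
  [2..3]=∅  "bc"
  [3..4]=∅  "cd"
  [4..5]={X4}  "da"  orig:{}
  [5..6]=∅  "ac"
  [6..7]=∅  "cc"
  [7..8]=∅  "cc"
  [0..2]=∅  "abb"
  [1..3]={S}  "bbc"
  [2..4]=∅  "bcd"
  [3..5]=∅  "cda"
  [4..6]=∅  "dac"
  [5..7]=∅  "acc"
  [6..8]=∅  "ccc"
  [0..3]=∅  "abbc"
  [1..4]=∅  "bbcd"
  [2..5]=∅  "bcda"
  [3..6]=∅  "cdac"
  [4..7]=∅  "dacc"
  [5..8]=∅  "accc"
  [0..4]=∅  "abbcd"
  [1..5]={A}  "bbcda"
  [2..6]=∅  "bcdac"
  [3..7]=∅  "cdacc"
  [4..8]=∅  "daccc"
  [0..5]={S}  "abbcda"
  [1..6]=∅  "bbcdac"
  [2..7]=∅  "bcdacc"
  [3..8]=∅  "cdaccc"
  [0..6]={S}  "abbcdac"
  [1..7]=∅  "bbcdacc"
  [2..8]=∅  "bcdaccc"
  [0..7]={S}  "abbcdacc"
  [1..8]=∅  "bbcdaccc"
  [0..8]={S}  "abbcdaccc"

S ∈ T[0,8] ⇒ YES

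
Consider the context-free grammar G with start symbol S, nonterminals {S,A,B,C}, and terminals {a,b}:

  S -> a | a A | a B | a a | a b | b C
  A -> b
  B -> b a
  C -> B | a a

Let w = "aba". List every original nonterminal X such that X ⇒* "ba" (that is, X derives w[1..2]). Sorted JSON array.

CNF form of G:
  S -> T0 C | T1 A | T1 B | T1 T0 | T1 T1 | a
  A -> b
  B -> T0 T1
  C -> T0 T1 | T1 T1
  T0 -> b
  T1 -> a

CYK fill (cells [i..j] with 1 ≤ i ≤ j ≤ 2 only):
  T[1,1] 'b' = {A,T0}  orig:{A}
  T[2,2] 'a' = {S,T1}  orig:{S}
  T[1,2] 'ba' = {B,C}

Original NTs in T[1,2] deriving "ba": ["B", "C"]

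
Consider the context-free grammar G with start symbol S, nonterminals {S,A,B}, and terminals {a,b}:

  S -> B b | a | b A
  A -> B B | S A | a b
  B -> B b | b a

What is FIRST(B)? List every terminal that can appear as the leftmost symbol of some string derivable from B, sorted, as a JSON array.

FIRST sets, iterate to fixpoint:
round 1:
  A via A→a b: +{a}
  B via B→b a: +{b}
  S via S→B b: +{b}
  S via S→a: +{a}
  S: {a,b}  A: {a}  B: {b}
round 2:
  A via A→B B: +{b}
  S: {a,b}  A: {a,b}  B: {b}
round 3: (no change)
  S: {a,b}  A: {a,b}  B: {b}

FIRST(B) = ["b"]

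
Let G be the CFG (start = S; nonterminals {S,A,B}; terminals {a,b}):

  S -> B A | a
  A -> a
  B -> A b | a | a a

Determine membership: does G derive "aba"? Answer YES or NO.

Convert to CNF:
  S -> B A | a
  A -> a
  B -> A T0 | T1 T1 | a
  T0 -> b
  T1 -> a

CYK fill:
  cell(0,0) a: {A,B,S,T1}  orig:{A,B,S}
  cell(1,1) b: {T0}  orig:{}
  cell(2,2) a: {A,B,S,T1}  orig:{A,B,S}
  cell(0,1) ab: {B}
  cell(1,2) ba: ∅
  cell(0,2) aba: {S}

S ∈ T[0,2] ⇒ YES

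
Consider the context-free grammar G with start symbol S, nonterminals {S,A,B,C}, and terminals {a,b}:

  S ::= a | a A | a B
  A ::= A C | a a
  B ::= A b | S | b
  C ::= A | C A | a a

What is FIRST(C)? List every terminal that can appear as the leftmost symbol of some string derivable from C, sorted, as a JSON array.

Compute FIRST by fixpoint:
[1]
  A via A→a a: +{a}
  B via B→A b: +{a}
  B via B→b: +{b}
  C via C→A: +{a}
  S via S→a: +{a}
  FIRST[S]={a}  FIRST[A]={a}  FIRST[B]={a,b}  FIRST[C]={a}
[2] (stable)
  FIRST[S]={a}  FIRST[A]={a}  FIRST[B]={a,b}  FIRST[C]={a}

FIRST(C) = ["a"]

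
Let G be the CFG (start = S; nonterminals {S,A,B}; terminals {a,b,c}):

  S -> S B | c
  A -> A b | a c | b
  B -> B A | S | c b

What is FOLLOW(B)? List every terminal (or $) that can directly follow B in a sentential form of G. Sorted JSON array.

FIRST sets, iterate to fixpoint:
round 1:
  A via A→a c: +{a}
  A via A→b: +{b}
  B via B→c b: +{c}
  S via S→c: +{c}
  FIRST(S)={c}  FIRST(A)={a,b}  FIRST(B)={c}
round 2: (no change)
  FIRST(S)={c}  FIRST(A)={a,b}  FIRST(B)={c}

FOLLOW iteration:
FOLLOW(S) := {$}
round 1:
  A→A b: FOLLOW(A) ⊇ FIRST(b) = {b}; new: +{b}
  B→B A: FOLLOW(B) ⊇ FIRST(A) = {a,b}; new: +{a,b}
  B→B A: FOLLOW(A) ⊇ FOLLOW(B) ⊇ {a,b}; new: +{a}
  B→S: FOLLOW(S) ⊇ FOLLOW(B) ⊇ {a,b}; new: +{a,b}
  S→S B: FOLLOW(S) ⊇ FIRST(B) = {c}; new: +{c}
  S→S B: FOLLOW(B) ⊇ FOLLOW(S) ⊇ {$,a,b,c}; new: +{$,c}
  S: {$,a,b,c}  A: {a,b}  B: {$,a,b,c}
round 2:
  B→B A: FOLLOW(A) ⊇ FOLLOW(B) ⊇ {$,a,b,c}; new: +{$,c}
  S: {$,a,b,c}  A: {$,a,b,c}  B: {$,a,b,c}
round 3: (stable)
  S: {$,a,b,c}  A: {$,a,b,c}  B: {$,a,b,c}

FOLLOW(B) = ["$", "a", "b", "c"]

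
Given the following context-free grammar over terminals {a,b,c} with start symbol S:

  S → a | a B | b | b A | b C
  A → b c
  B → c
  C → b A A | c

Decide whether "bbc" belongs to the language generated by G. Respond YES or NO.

Convert to CNF:
  S -> T0 A | T0 C | T2 B | a | b
  A -> T0 T1
  B -> c
  C -> T0 X3 | c
  T0 -> b
  T1 -> c
  T2 -> a
  X3 -> A A

Fill CYK table bottom-up:
  T[0,0] 'b' = {S,T0}  orig:{S}
  T[1,1] 'b' = {S,T0}  orig:{S}
  T[2,2] 'c' = {B,C,T1}  orig:{B,C}
  T[0,1] 'bb' = ∅
  T[1,2] 'bc' = {A,S}
  T[0,2] 'bbc' = {S}

S ∈ T[0,2] ⇒ YES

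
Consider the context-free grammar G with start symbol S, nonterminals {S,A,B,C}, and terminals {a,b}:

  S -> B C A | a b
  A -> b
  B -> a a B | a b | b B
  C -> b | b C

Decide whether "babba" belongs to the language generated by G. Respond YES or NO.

Convert to CNF:
  S -> B X3 | T0 T1
  A -> b
  B -> T0 T1 | T0 X2 | T1 B
  C -> T1 C | b
  T0 -> a
  T1 -> b
  X2 -> T0 B
  X3 -> C A

Fill CYK table bottom-up:
  T[0,0] 'b' = {A,C,T1}  orig:{A,C}
  T[1,1] 'a' = {T0}  orig:{}
  T[2,2] 'b' = {A,C,T1}  orig:{A,C}
  T[3,3] 'b' = {A,C,T1}  orig:{A,C}
  T[4,4] 'a' = {T0}  orig:{}
  T[0,1] 'ba' = ∅
  T[1,2] 'ab' = {B,S}
  T[2,3] 'bb' = {C,X3}  orig:{C}
  T[3,4] 'ba' = ∅
  T[0,2] 'bab' = {B}
  T[1,3] 'abb' = ∅
  T[2,4] 'bba' = ∅
  T[0,3] 'babb' = ∅
  T[1,4] 'abba' = ∅
  T[0,4] 'babba' = ∅

S ∉ T[0,4] ⇒ NO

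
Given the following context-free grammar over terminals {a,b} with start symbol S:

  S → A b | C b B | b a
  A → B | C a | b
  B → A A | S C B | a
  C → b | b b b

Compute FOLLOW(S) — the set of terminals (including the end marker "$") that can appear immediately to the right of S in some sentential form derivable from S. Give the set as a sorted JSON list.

FIRST sets, iterate to fixpoint:
iter 1:
  A via A→b: +{b}
  B via B→A A: +{b}
  B via B→a: +{a}
  C via C→b: +{b}
  S via S→A b: +{b}
  FIRST(S)={b}  FIRST(A)={b}  FIRST(B)={a,b}  FIRST(C)={b}
iter 2:
  A via A→B: +{a}
  S via S→A b: +{a}
  FIRST(S)={a,b}  FIRST(A)={a,b}  FIRST(B)={a,b}  FIRST(C)={b}
iter 3: done
  FIRST(S)={a,b}  FIRST(A)={a,b}  FIRST(B)={a,b}  FIRST(C)={b}

FOLLOW sets:
FOLLOW(S) := {$}
iter 1:
  A→C a: FOLLOW(C) ⊇ FIRST(a) = {a}; new: +{a}
  B→A A: FOLLOW(A) ⊇ FIRST(A) = {a,b}; new: +{a,b}
  B→S C B: FOLLOW(S) ⊇ FIRST(C) = {b}; new: +{b}
  B→S C B: FOLLOW(C) ⊇ FIRST(B) = {a,b}; new: +{b}
  S→C b B: FOLLOW(B) ⊇ FOLLOW(S) ⊇ {$,b}; new: +{$,b}
  FOLLOW[S]={$,b}  FOLLOW[A]={a,b}  FOLLOW[B]={$,b}  FOLLOW[C]={a,b}
iter 2:
  A→B: FOLLOW(B) ⊇ FOLLOW(A) ⊇ {a,b}; new: +{a}
  B→A A: FOLLOW(A) ⊇ FOLLOW(B) ⊇ {$,a,b}; new: +{$}
  FOLLOW[S]={$,b}  FOLLOW[A]={$,a,b}  FOLLOW[B]={$,a,b}  FOLLOW[C]={a,b}
iter 3: — fixpoint
  FOLLOW[S]={$,b}  FOLLOW[A]={$,a,b}  FOLLOW[B]={$,a,b}  FOLLOW[C]={a,b}

FOLLOW(S) = ["$", "b"]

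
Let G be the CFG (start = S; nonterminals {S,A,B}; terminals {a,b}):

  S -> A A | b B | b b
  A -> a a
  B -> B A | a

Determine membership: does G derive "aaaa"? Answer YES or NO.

CNF form of G:
  S -> A A | T1 B | T1 T1
  A -> T0 T0
  B -> B A | a
  T0 -> a
  T1 -> b

Fill CYK table bottom-up:
  T[0,0] 'a' = {B,T0}  orig:{B}
  T[1,1] 'a' = {B,T0}  orig:{B}
  T[2,2] 'a' = {B,T0}  orig:{B}
  T[3,3] 'a' = {B,T0}  orig:{B}
  T[0,1] 'aa' = {A}
  T[1,2] 'aa' = {A}
  T[2,3] 'aa' = {A}
  T[0,2] 'aaa' = {B}
  T[1,3] 'aaa' = {B}
  T[0,3] 'aaaa' = {S}

S ∈ T[0,3] ⇒ YES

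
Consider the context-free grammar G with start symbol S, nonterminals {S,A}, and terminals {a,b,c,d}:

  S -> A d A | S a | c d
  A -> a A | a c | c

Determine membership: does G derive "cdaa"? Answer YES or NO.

Convert to CNF:
  S -> A X3 | S T0 | T1 T2
  A -> T0 A | T0 T1 | c
  T0 -> a
  T1 -> c
  T2 -> d
  X3 -> T2 A

CYK fill:
  T[0,0] 'c' = {A,T1}  orig:{A}
  T[1,1] 'd' = {T2}  orig:{}
  T[2,2] 'a' = {T0}  orig:{}
  T[3,3] 'a' = {T0}  orig:{}
  T[0,1] 'cd' = {S}
  T[1,2] 'da' = ∅
  T[2,3] 'aa' = ∅
  T[0,2] 'cda' = {S}
  T[1,3] 'daa' = ∅
  T[0,3] 'cdaa' = {S}

S ∈ T[0,3] ⇒ YES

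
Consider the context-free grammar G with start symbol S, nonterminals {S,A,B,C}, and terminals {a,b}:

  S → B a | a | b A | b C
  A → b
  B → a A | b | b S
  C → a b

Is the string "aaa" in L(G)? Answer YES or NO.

CNF form of G:
  S -> B T0 | T1 A | T1 C | a
  A -> b
  B -> T0 A | T1 S | b
  C -> T0 T1
  T0 -> a
  T1 -> b

CYK table (by increasing span):
  T[0,0] 'a' = {S,T0}  orig:{S}
  T[1,1] 'a' = {S,T0}  orig:{S}
  T[2,2] 'a' = {S,T0}  orig:{S}
  T[0,1] 'aa' = ∅
  T[1,2] 'aa' = ∅
  T[0,2] 'aaa' = ∅

S ∉ T[0,2] ⇒ NO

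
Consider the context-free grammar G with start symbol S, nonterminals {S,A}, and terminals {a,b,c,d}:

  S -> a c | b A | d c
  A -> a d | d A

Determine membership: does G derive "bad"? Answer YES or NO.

Convert to CNF:
  S -> T0 T2 | T1 T2 | T3 A
  A -> T0 T1 | T1 A
  T0 -> a
  T1 -> d
  T2 -> c
  T3 -> b

CYK fill:
  cell(0,0) b: {T3}  orig:{}
  cell(1,1) a: {T0}  orig:{}
  cell(2,2) d: {T1}  orig:{}
  cell(0,1) ba: ∅
  cell(1,2) ad: {A}
  cell(0,2) bad: {S}

S ∈ T[0,2] ⇒ YES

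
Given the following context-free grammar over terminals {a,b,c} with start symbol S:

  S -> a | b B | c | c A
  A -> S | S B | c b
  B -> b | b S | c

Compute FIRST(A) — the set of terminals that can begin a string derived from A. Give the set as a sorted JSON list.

FIRST sets, iterate to fixpoint:
pass 1:
  A via A→c b: +{c}
  B via B→b: +{b}
  B via B→c: +{c}
  S via S→a: +{a}
  S via S→b B: +{b}
  S via S→c: +{c}
  FIRST[S]={a,b,c}  FIRST[A]={c}  FIRST[B]={b,c}
pass 2:
  A via A→S: +{a,b}
  FIRST[S]={a,b,c}  FIRST[A]={a,b,c}  FIRST[B]={b,c}
pass 3: — fixpoint
  FIRST[S]={a,b,c}  FIRST[A]={a,b,c}  FIRST[B]={b,c}

FIRST(A) = ["a", "b", "c"]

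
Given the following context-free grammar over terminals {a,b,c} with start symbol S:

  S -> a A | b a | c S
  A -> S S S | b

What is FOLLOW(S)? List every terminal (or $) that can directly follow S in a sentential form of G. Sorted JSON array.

FIRST sets, iterate to fixpoint:
round 1:
  A via A→b: +{b}
  S via S→a A: +{a}
  S via S→b a: +{b}
  S via S→c S: +{c}
  FIRST[S]={a,b,c}  FIRST[A]={b}
round 2:
  A via A→S S S: +{a,c}
  FIRST[S]={a,b,c}  FIRST[A]={a,b,c}
round 3: (stable)
  FIRST[S]={a,b,c}  FIRST[A]={a,b,c}

Compute FOLLOW by fixpoint:
initialize: $ ∈ FOLLOW(S)
iter 1:
  A→S S S: FOLLOW(S) ⊇ FIRST(S) = {a,b,c}; new: +{a,b,c}
  S→a A: FOLLOW(A) ⊇ FOLLOW(S) ⊇ {$,a,b,c}; new: +{$,a,b,c}
  FOLLOW[S]={$,a,b,c}  FOLLOW[A]={$,a,b,c}
iter 2: (no change)
  FOLLOW[S]={$,a,b,c}  FOLLOW[A]={$,a,b,c}

FOLLOW(S) = ["$", "a", "b", "c"]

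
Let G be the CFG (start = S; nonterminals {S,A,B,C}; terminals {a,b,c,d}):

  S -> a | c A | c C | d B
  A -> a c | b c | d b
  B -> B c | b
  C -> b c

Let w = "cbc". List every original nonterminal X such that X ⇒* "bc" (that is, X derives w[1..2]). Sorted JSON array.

Convert to CNF:
  S -> T1 A | T1 C | T3 B | a
  A -> T0 T1 | T2 T1 | T3 T2
  B -> B T1 | b
  C -> T2 T1
  T0 -> a
  T1 -> c
  T2 -> b
  T3 -> d

Fill CYK table bottom-up (cells [i..j] with 1 ≤ i ≤ j ≤ 2 only):
  T[1,1] 'b' = {B,T2}  orig:{B}
  T[2,2] 'c' = {T1}  orig:{}
  T[1,2] 'bc' = {A,B,C}

Original NTs in T[1,2] deriving "bc": ["A", "B", "C"]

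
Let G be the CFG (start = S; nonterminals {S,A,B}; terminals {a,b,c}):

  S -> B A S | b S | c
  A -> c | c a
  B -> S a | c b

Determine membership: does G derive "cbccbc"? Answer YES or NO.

CNF form of G:
  S -> B X3 | T2 S | c
  A -> T0 T1 | c
  B -> S T1 | T0 T2
  T0 -> c
  T1 -> a
  T2 -> b
  X3 -> A S

CYK fill:
  [0..0]={A,S,T0}  "c"  orig:{A,S}
  [1..1]={T2}  "b"  orig:{}
  [2..2]={A,S,T0}  "c"  orig:{A,S}
  [3..3]={A,S,T0}  "c"  orig:{A,S}
  [4..4]={T2}  "b"  orig:{}
  [5..5]={A,S,T0}  "c"  orig:{A,S}
  [0..1]={B}  "cb"
  [1..2]={S}  "bc"
  [2..3]={X3}  "cc"  orig:{}
  [3..4]={B}  "cb"
  [4..5]={S}  "bc"
  [0..2]={X3}  "cbc"  orig:{}
  [1..3]=∅  "bcc"
  [2..4]=∅  "ccb"
  [3..5]={X3}  "cbc"  orig:{}
  [0..3]={S}  "cbcc"
  [1..4]=∅  "bccb"
  [2..5]=∅  "ccbc"
  [0..4]=∅  "cbccb"
  [1..5]=∅  "bccbc"
  [0..5]=∅  "cbccbc"

S ∉ T[0,5] ⇒ NO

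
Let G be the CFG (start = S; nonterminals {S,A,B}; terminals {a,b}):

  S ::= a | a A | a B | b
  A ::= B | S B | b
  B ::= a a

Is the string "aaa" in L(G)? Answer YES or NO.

CNF form of G:
  S -> T0 A | T0 B | a | b
  A -> S B | T0 T0 | b
  B -> T0 T0
  T0 -> a

CYK fill:
  [0..0]={S,T0}  "a"  orig:{S}
  [1..1]={S,T0}  "a"  orig:{S}
  [2..2]={S,T0}  "a"  orig:{S}
  [0..1]={A,B}  "aa"
  [1..2]={A,B}  "aa"
  [0..2]={A,S}  "aaa"

S ∈ T[0,2] ⇒ YES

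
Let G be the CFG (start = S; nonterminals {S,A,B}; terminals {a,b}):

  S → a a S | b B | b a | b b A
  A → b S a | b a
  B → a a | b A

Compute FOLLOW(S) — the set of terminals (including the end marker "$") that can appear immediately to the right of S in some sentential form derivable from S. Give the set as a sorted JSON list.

FIRST sets, iterate to fixpoint:
round 1:
  A via A→b S a: +{b}
  B via B→a a: +{a}
  B via B→b A: +{b}
  S via S→a a S: +{a}
  S via S→b B: +{b}
  S: {a,b}  A: {b}  B: {a,b}
round 2: done
  S: {a,b}  A: {b}  B: {a,b}

Compute FOLLOW by fixpoint:
seed FOLLOW(S) with $
round 1:
  A→b S a: FOLLOW(S) ⊇ FIRST(a) = {a}; new: +{a}
  S→b B: FOLLOW(B) ⊇ FOLLOW(S) ⊇ {$,a}; new: +{$,a}
  S→b b A: FOLLOW(A) ⊇ FOLLOW(S) ⊇ {$,a}; new: +{$,a}
  FOLLOW[S]={$,a}  FOLLOW[A]={$,a}  FOLLOW[B]={$,a}
round 2: — fixpoint
  FOLLOW[S]={$,a}  FOLLOW[A]={$,a}  FOLLOW[B]={$,a}

FOLLOW(S) = ["$", "a"]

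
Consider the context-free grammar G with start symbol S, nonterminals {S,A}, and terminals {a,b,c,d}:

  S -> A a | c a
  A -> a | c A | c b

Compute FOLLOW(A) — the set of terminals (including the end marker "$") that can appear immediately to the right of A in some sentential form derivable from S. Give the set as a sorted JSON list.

FIRST iteration:
round 1:
  A via A→a: +{a}
  A via A→c A: +{c}
  S via S→A a: +{a,c}
  S: {a,c}  A: {a,c}
round 2: — fixpoint
  S: {a,c}  A: {a,c}

FOLLOW iteration:
initialize: $ ∈ FOLLOW(S)
round 1:
  S→A a: FOLLOW(A) ⊇ FIRST(a) = {a}; new: +{a}
  FOLLOW(S)={$}  FOLLOW(A)={a}
round 2: (no change)
  FOLLOW(S)={$}  FOLLOW(A)={a}

FOLLOW(A) = ["a"]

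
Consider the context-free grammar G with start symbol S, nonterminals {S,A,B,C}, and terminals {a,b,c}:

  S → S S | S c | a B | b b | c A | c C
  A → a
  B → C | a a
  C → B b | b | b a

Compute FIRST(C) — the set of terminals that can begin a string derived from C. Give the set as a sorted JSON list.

FIRST sets, iterate to fixpoint:
iter 1:
  A via A→a: +{a}
  B via B→a a: +{a}
  C via C→B b: +{a}
  C via C→b: +{b}
  S via S→a B: +{a}
  S via S→b b: +{b}
  S via S→c A: +{c}
  FIRST[S]={a,b,c}  FIRST[A]={a}  FIRST[B]={a}  FIRST[C]={a,b}
iter 2:
  B via B→C: +{b}
  FIRST[S]={a,b,c}  FIRST[A]={a}  FIRST[B]={a,b}  FIRST[C]={a,b}
iter 3: — fixpoint
  FIRST[S]={a,b,c}  FIRST[A]={a}  FIRST[B]={a,b}  FIRST[C]={a,b}

FIRST(C) = ["a", "b"]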